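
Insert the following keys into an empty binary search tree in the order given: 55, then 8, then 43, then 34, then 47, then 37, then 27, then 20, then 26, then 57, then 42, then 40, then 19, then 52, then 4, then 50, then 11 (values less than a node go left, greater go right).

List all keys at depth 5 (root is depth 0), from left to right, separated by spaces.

20 42 50

55: root
8: left child of 55 (depth 1)
43: right child of 8 (depth 2)
34: left child of 43 (depth 3)
47: right child of 43 (depth 3)
37: right child of 34 (depth 4)
27: left child of 34 (depth 4)
20: left child of 27 (depth 5)
26: right child of 20 (depth 6)
57: right child of 55 (depth 1)
42: right child of 37 (depth 5)
40: left child of 42 (depth 6)
19: left child of 20 (depth 6)
52: right child of 47 (depth 4)
4: left child of 8 (depth 2)
50: left child of 52 (depth 5)
11: left child of 19 (depth 7)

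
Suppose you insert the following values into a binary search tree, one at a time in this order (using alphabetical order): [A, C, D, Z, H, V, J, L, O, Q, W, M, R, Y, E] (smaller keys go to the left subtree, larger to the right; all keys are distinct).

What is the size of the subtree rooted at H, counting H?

11

A: root
C: right child of A (depth 1)
D: right child of C (depth 2)
Z: right child of D (depth 3)
H: left child of Z (depth 4)
V: right child of H (depth 5)
J: left child of V (depth 6)
L: right child of J (depth 7)
O: right child of L (depth 8)
Q: right child of O (depth 9)
W: right child of V (depth 6)
M: left child of O (depth 9)
R: right child of Q (depth 10)
Y: right child of W (depth 7)
E: left child of H (depth 5)

Subtree rooted at H contains: H, E, V, J, L, O, M, Q, R, W, Y — 11 nodes.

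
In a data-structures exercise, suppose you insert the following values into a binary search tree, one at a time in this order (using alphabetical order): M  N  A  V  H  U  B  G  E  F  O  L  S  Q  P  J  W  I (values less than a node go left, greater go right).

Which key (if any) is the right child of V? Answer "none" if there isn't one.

Insert M: tree is empty, so M becomes the root.
Insert N: N > M → go right. Place as right child of M.
Insert A: A < M → go left. Place as left child of M.
Insert V: V > M → go right; V > N → go right. Place as right child of N.
Insert H: H < M → go left; H > A → go right. Place as right child of A.
Insert U: U > M → go right; U > N → go right; U < V → go left. Place as left child of V.
Insert B: B < M → go left; B > A → go right; B < H → go left. Place as left child of H.
Insert G: G < M → go left; G > A → go right; G < H → go left; G > B → go right. Place as right child of B.
Insert E: E < M → go left; E > A → go right; E < H → go left; E > B → go right; E < G → go left. Place as left child of G.
Insert F: F < M → go left; F > A → go right; F < H → go left; F > B → go right; F < G → go left; F > E → go right. Place as right child of E.
Insert O: O > M → go right; O > N → go right; O < V → go left; O < U → go left. Place as left child of U.
Insert L: L < M → go left; L > A → go right; L > H → go right. Place as right child of H.
Insert S: S > M → go right; S > N → go right; S < V → go left; S < U → go left; S > O → go right. Place as right child of O.
Insert Q: Q > M → go right; Q > N → go right; Q < V → go left; Q < U → go left; Q > O → go right; Q < S → go left. Place as left child of S.
Insert P: P > M → go right; P > N → go right; P < V → go left; P < U → go left; P > O → go right; P < S → go left; P < Q → go left. Place as left child of Q.
Insert J: J < M → go left; J > A → go right; J > H → go right; J < L → go left. Place as left child of L.
Insert W: W > M → go right; W > N → go right; W > V → go right. Place as right child of V.
Insert I: I < M → go left; I > A → go right; I > H → go right; I < L → go left; I < J → go left. Place as left child of J.

W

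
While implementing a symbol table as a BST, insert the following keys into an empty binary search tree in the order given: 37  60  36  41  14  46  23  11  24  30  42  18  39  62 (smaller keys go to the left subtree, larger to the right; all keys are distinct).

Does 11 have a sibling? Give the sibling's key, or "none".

Resulting structure (node: left, right):
  37: L=36, R=60
  60: L=41, R=62
  36: L=14, R=–
  41: L=39, R=46
  14: L=11, R=23
  46: L=42, R=–
  23: L=18, R=24
  11: L=–, R=–
  24: L=–, R=30
  30: L=–, R=–
  42: L=–, R=–
  18: L=–, R=–
  39: L=–, R=–
  62: L=–, R=–

11's parent is 14; the other child of 14 is 23.

23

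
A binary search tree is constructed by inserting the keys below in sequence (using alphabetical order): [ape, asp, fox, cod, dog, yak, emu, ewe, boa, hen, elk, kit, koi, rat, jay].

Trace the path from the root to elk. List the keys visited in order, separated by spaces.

ape asp fox cod dog emu elk

Resulting structure (node: left, right):
  ape: L=–, R=asp
  asp: L=–, R=fox
  fox: L=cod, R=yak
  cod: L=boa, R=dog
  dog: L=–, R=emu
  yak: L=hen, R=–
  emu: L=elk, R=ewe
  ewe: L=–, R=–
  boa: L=–, R=–
  hen: L=–, R=kit
  elk: L=–, R=–
  kit: L=jay, R=koi
  koi: L=–, R=rat
  rat: L=–, R=–
  jay: L=–, R=–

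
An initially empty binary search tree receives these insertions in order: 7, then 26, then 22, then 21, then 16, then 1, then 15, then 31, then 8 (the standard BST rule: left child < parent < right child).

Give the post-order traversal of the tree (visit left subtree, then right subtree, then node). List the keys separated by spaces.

Insert 7: tree is empty, so 7 becomes the root.
Insert 26: 26 > 7 → go right. Place as right child of 7.
Insert 22: 22 > 7 → go right; 22 < 26 → go left. Place as left child of 26.
Insert 21: 21 > 7 → go right; 21 < 26 → go left; 21 < 22 → go left. Place as left child of 22.
Insert 16: 16 > 7 → go right; 16 < 26 → go left; 16 < 22 → go left; 16 < 21 → go left. Place as left child of 21.
Insert 1: 1 < 7 → go left. Place as left child of 7.
Insert 15: 15 > 7 → go right; 15 < 26 → go left; 15 < 22 → go left; 15 < 21 → go left; 15 < 16 → go left. Place as left child of 16.
Insert 31: 31 > 7 → go right; 31 > 26 → go right. Place as right child of 26.
Insert 8: 8 > 7 → go right; 8 < 26 → go left; 8 < 22 → go left; 8 < 21 → go left; 8 < 16 → go left; 8 < 15 → go left. Place as left child of 15.

1 8 15 16 21 22 31 26 7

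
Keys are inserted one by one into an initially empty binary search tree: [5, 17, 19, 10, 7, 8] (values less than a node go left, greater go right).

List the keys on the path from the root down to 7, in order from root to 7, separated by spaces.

5: root
17: right child of 5 (depth 1)
19: right child of 17 (depth 2)
10: left child of 17 (depth 2)
7: left child of 10 (depth 3)
8: right child of 7 (depth 4)

5 17 10 7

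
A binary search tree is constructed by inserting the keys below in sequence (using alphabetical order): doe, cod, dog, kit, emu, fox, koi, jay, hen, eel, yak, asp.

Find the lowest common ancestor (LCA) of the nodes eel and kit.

kit

doe: root
cod: left child of doe (depth 1)
dog: right child of doe (depth 1)
kit: right child of dog (depth 2)
emu: left child of kit (depth 3)
fox: right child of emu (depth 4)
koi: right child of kit (depth 3)
jay: right child of fox (depth 5)
hen: left child of jay (depth 6)
eel: left child of emu (depth 4)
yak: right child of koi (depth 4)
asp: left child of cod (depth 2)

Path to eel: doe → dog → kit → emu → eel
Path to kit: doe → dog → kit
kit lies on both paths and is an ancestor of the other node.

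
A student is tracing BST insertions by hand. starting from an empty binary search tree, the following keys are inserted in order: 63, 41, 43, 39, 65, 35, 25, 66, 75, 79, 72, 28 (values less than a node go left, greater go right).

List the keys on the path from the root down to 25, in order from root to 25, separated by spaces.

Resulting structure (node: left, right):
  63: L=41, R=65
  41: L=39, R=43
  43: L=–, R=–
  39: L=35, R=–
  65: L=–, R=66
  35: L=25, R=–
  25: L=–, R=28
  66: L=–, R=75
  75: L=72, R=79
  79: L=–, R=–
  72: L=–, R=–
  28: L=–, R=–

63 41 39 35 25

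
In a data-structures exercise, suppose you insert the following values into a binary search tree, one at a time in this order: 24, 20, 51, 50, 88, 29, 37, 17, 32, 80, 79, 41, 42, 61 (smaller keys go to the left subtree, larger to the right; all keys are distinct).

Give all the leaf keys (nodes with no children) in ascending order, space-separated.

17 32 42 61

Insert 24: tree is empty, so 24 becomes the root.
Insert 20: 20 < 24 → go left. Place as left child of 24.
Insert 51: 51 > 24 → go right. Place as right child of 24.
Insert 50: 50 > 24 → go right; 50 < 51 → go left. Place as left child of 51.
Insert 88: 88 > 24 → go right; 88 > 51 → go right. Place as right child of 51.
Insert 29: 29 > 24 → go right; 29 < 51 → go left; 29 < 50 → go left. Place as left child of 50.
Insert 37: 37 > 24 → go right; 37 < 51 → go left; 37 < 50 → go left; 37 > 29 → go right. Place as right child of 29.
Insert 17: 17 < 24 → go left; 17 < 20 → go left. Place as left child of 20.
Insert 32: 32 > 24 → go right; 32 < 51 → go left; 32 < 50 → go left; 32 > 29 → go right; 32 < 37 → go left. Place as left child of 37.
Insert 80: 80 > 24 → go right; 80 > 51 → go right; 80 < 88 → go left. Place as left child of 88.
Insert 79: 79 > 24 → go right; 79 > 51 → go right; 79 < 88 → go left; 79 < 80 → go left. Place as left child of 80.
Insert 41: 41 > 24 → go right; 41 < 51 → go left; 41 < 50 → go left; 41 > 29 → go right; 41 > 37 → go right. Place as right child of 37.
Insert 42: 42 > 24 → go right; 42 < 51 → go left; 42 < 50 → go left; 42 > 29 → go right; 42 > 37 → go right; 42 > 41 → go right. Place as right child of 41.
Insert 61: 61 > 24 → go right; 61 > 51 → go right; 61 < 88 → go left; 61 < 80 → go left; 61 < 79 → go left. Place as left child of 79.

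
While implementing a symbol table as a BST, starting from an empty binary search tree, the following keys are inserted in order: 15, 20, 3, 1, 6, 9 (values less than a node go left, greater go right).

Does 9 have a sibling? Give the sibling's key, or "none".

Resulting structure (node: left, right):
  15: L=3, R=20
  20: L=–, R=–
  3: L=1, R=6
  1: L=–, R=–
  6: L=–, R=9
  9: L=–, R=–

9's parent is 6, which has only one child.

none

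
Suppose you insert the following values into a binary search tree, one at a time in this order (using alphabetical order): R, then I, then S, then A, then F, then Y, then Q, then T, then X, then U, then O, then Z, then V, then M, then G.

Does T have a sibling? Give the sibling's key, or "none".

R: root
I: left child of R (depth 1)
S: right child of R (depth 1)
A: left child of I (depth 2)
F: right child of A (depth 3)
Y: right child of S (depth 2)
Q: right child of I (depth 2)
T: left child of Y (depth 3)
X: right child of T (depth 4)
U: left child of X (depth 5)
O: left child of Q (depth 3)
Z: right child of Y (depth 3)
V: right child of U (depth 6)
M: left child of O (depth 4)
G: right child of F (depth 4)

T's parent is Y; the other child of Y is Z.

Z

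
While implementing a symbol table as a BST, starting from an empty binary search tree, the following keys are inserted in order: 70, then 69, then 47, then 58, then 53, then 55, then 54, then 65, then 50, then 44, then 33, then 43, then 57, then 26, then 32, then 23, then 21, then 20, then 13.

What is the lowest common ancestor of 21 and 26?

26

Insert 70: tree is empty, so 70 becomes the root.
Insert 69: 69 < 70 → go left. Place as left child of 70.
Insert 47: 47 < 70 → go left; 47 < 69 → go left. Place as left child of 69.
Insert 58: 58 < 70 → go left; 58 < 69 → go left; 58 > 47 → go right. Place as right child of 47.
Insert 53: 53 < 70 → go left; 53 < 69 → go left; 53 > 47 → go right; 53 < 58 → go left. Place as left child of 58.
Insert 55: 55 < 70 → go left; 55 < 69 → go left; 55 > 47 → go right; 55 < 58 → go left; 55 > 53 → go right. Place as right child of 53.
Insert 54: 54 < 70 → go left; 54 < 69 → go left; 54 > 47 → go right; 54 < 58 → go left; 54 > 53 → go right; 54 < 55 → go left. Place as left child of 55.
Insert 65: 65 < 70 → go left; 65 < 69 → go left; 65 > 47 → go right; 65 > 58 → go right. Place as right child of 58.
Insert 50: 50 < 70 → go left; 50 < 69 → go left; 50 > 47 → go right; 50 < 58 → go left; 50 < 53 → go left. Place as left child of 53.
Insert 44: 44 < 70 → go left; 44 < 69 → go left; 44 < 47 → go left. Place as left child of 47.
Insert 33: 33 < 70 → go left; 33 < 69 → go left; 33 < 47 → go left; 33 < 44 → go left. Place as left child of 44.
Insert 43: 43 < 70 → go left; 43 < 69 → go left; 43 < 47 → go left; 43 < 44 → go left; 43 > 33 → go right. Place as right child of 33.
Insert 57: 57 < 70 → go left; 57 < 69 → go left; 57 > 47 → go right; 57 < 58 → go left; 57 > 53 → go right; 57 > 55 → go right. Place as right child of 55.
Insert 26: 26 < 70 → go left; 26 < 69 → go left; 26 < 47 → go left; 26 < 44 → go left; 26 < 33 → go left. Place as left child of 33.
Insert 32: 32 < 70 → go left; 32 < 69 → go left; 32 < 47 → go left; 32 < 44 → go left; 32 < 33 → go left; 32 > 26 → go right. Place as right child of 26.
Insert 23: 23 < 70 → go left; 23 < 69 → go left; 23 < 47 → go left; 23 < 44 → go left; 23 < 33 → go left; 23 < 26 → go left. Place as left child of 26.
Insert 21: 21 < 70 → go left; 21 < 69 → go left; 21 < 47 → go left; 21 < 44 → go left; 21 < 33 → go left; 21 < 26 → go left; 21 < 23 → go left. Place as left child of 23.
Insert 20: 20 < 70 → go left; 20 < 69 → go left; 20 < 47 → go left; 20 < 44 → go left; 20 < 33 → go left; 20 < 26 → go left; 20 < 23 → go left; 20 < 21 → go left. Place as left child of 21.
Insert 13: 13 < 70 → go left; 13 < 69 → go left; 13 < 47 → go left; 13 < 44 → go left; 13 < 33 → go left; 13 < 26 → go left; 13 < 23 → go left; 13 < 21 → go left; 13 < 20 → go left. Place as left child of 20.

Path to 21: 70 → 69 → 47 → 44 → 33 → 26 → 23 → 21
Path to 26: 70 → 69 → 47 → 44 → 33 → 26
26 lies on both paths and is an ancestor of the other node.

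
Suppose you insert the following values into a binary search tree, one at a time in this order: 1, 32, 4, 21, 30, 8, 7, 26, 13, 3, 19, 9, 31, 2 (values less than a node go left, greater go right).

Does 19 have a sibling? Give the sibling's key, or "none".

9

Insert 1: tree is empty, so 1 becomes the root.
Insert 32: 32 > 1 → go right. Place as right child of 1.
Insert 4: 4 > 1 → go right; 4 < 32 → go left. Place as left child of 32.
Insert 21: 21 > 1 → go right; 21 < 32 → go left; 21 > 4 → go right. Place as right child of 4.
Insert 30: 30 > 1 → go right; 30 < 32 → go left; 30 > 4 → go right; 30 > 21 → go right. Place as right child of 21.
Insert 8: 8 > 1 → go right; 8 < 32 → go left; 8 > 4 → go right; 8 < 21 → go left. Place as left child of 21.
Insert 7: 7 > 1 → go right; 7 < 32 → go left; 7 > 4 → go right; 7 < 21 → go left; 7 < 8 → go left. Place as left child of 8.
Insert 26: 26 > 1 → go right; 26 < 32 → go left; 26 > 4 → go right; 26 > 21 → go right; 26 < 30 → go left. Place as left child of 30.
Insert 13: 13 > 1 → go right; 13 < 32 → go left; 13 > 4 → go right; 13 < 21 → go left; 13 > 8 → go right. Place as right child of 8.
Insert 3: 3 > 1 → go right; 3 < 32 → go left; 3 < 4 → go left. Place as left child of 4.
Insert 19: 19 > 1 → go right; 19 < 32 → go left; 19 > 4 → go right; 19 < 21 → go left; 19 > 8 → go right; 19 > 13 → go right. Place as right child of 13.
Insert 9: 9 > 1 → go right; 9 < 32 → go left; 9 > 4 → go right; 9 < 21 → go left; 9 > 8 → go right; 9 < 13 → go left. Place as left child of 13.
Insert 31: 31 > 1 → go right; 31 < 32 → go left; 31 > 4 → go right; 31 > 21 → go right; 31 > 30 → go right. Place as right child of 30.
Insert 2: 2 > 1 → go right; 2 < 32 → go left; 2 < 4 → go left; 2 < 3 → go left. Place as left child of 3.

19's parent is 13; the other child of 13 is 9.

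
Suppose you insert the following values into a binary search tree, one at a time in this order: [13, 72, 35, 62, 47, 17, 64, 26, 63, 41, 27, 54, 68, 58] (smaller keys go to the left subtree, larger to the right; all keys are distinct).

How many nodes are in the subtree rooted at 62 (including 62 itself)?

13: root
72: right child of 13 (depth 1)
35: left child of 72 (depth 2)
62: right child of 35 (depth 3)
47: left child of 62 (depth 4)
17: left child of 35 (depth 3)
64: right child of 62 (depth 4)
26: right child of 17 (depth 4)
63: left child of 64 (depth 5)
41: left child of 47 (depth 5)
27: right child of 26 (depth 5)
54: right child of 47 (depth 5)
68: right child of 64 (depth 5)
58: right child of 54 (depth 6)

Subtree rooted at 62 contains: 62, 47, 41, 54, 58, 64, 63, 68 — 8 nodes.

8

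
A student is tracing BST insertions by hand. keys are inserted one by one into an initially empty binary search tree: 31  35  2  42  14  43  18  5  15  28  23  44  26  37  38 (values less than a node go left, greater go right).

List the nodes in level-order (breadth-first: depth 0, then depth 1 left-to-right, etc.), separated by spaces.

31 2 35 14 42 5 18 37 43 15 28 38 44 23 26

Resulting structure (node: left, right):
  31: L=2, R=35
  35: L=–, R=42
  2: L=–, R=14
  42: L=37, R=43
  14: L=5, R=18
  43: L=–, R=44
  18: L=15, R=28
  5: L=–, R=–
  15: L=–, R=–
  28: L=23, R=–
  23: L=–, R=26
  44: L=–, R=–
  26: L=–, R=–
  37: L=–, R=38
  38: L=–, R=–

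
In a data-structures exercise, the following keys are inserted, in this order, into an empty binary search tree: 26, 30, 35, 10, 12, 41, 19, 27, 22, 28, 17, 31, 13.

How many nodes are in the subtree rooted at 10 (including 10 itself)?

6

26: root
30: right child of 26 (depth 1)
35: right child of 30 (depth 2)
10: left child of 26 (depth 1)
12: right child of 10 (depth 2)
41: right child of 35 (depth 3)
19: right child of 12 (depth 3)
27: left child of 30 (depth 2)
22: right child of 19 (depth 4)
28: right child of 27 (depth 3)
17: left child of 19 (depth 4)
31: left child of 35 (depth 3)
13: left child of 17 (depth 5)

Subtree rooted at 10 contains: 10, 12, 19, 17, 13, 22 — 6 nodes.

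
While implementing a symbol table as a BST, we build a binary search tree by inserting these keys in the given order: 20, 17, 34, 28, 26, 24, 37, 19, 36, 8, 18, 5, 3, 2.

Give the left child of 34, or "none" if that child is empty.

20: root
17: left child of 20 (depth 1)
34: right child of 20 (depth 1)
28: left child of 34 (depth 2)
26: left child of 28 (depth 3)
24: left child of 26 (depth 4)
37: right child of 34 (depth 2)
19: right child of 17 (depth 2)
36: left child of 37 (depth 3)
8: left child of 17 (depth 2)
18: left child of 19 (depth 3)
5: left child of 8 (depth 3)
3: left child of 5 (depth 4)
2: left child of 3 (depth 5)

28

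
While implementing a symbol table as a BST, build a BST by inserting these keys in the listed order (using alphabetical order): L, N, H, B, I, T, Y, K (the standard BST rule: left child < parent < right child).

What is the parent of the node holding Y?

Insert L: tree is empty, so L becomes the root.
Insert N: N > L → go right. Place as right child of L.
Insert H: H < L → go left. Place as left child of L.
Insert B: B < L → go left; B < H → go left. Place as left child of H.
Insert I: I < L → go left; I > H → go right. Place as right child of H.
Insert T: T > L → go right; T > N → go right. Place as right child of N.
Insert Y: Y > L → go right; Y > N → go right; Y > T → go right. Place as right child of T.
Insert K: K < L → go left; K > H → go right; K > I → go right. Place as right child of I.

T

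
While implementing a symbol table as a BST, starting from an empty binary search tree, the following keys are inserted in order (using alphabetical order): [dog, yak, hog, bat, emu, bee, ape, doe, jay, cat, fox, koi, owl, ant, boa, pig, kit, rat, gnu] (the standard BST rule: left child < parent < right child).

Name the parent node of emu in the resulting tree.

hog

Resulting structure (node: left, right):
  dog: L=bat, R=yak
  yak: L=hog, R=–
  hog: L=emu, R=jay
  bat: L=ape, R=bee
  emu: L=–, R=fox
  bee: L=–, R=doe
  ape: L=ant, R=–
  doe: L=cat, R=–
  jay: L=–, R=koi
  cat: L=boa, R=–
  fox: L=–, R=gnu
  koi: L=kit, R=owl
  owl: L=–, R=pig
  ant: L=–, R=–
  boa: L=–, R=–
  pig: L=–, R=rat
  kit: L=–, R=–
  rat: L=–, R=–
  gnu: L=–, R=–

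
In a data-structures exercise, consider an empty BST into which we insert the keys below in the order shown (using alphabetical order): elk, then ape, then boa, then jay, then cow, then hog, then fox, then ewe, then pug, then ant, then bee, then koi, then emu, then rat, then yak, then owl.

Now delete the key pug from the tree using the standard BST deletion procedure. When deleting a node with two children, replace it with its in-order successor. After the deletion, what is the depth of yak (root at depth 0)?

Insert elk: tree is empty, so elk becomes the root.
Insert ape: ape < elk → go left. Place as left child of elk.
Insert boa: boa < elk → go left; boa > ape → go right. Place as right child of ape.
Insert jay: jay > elk → go right. Place as right child of elk.
Insert cow: cow < elk → go left; cow > ape → go right; cow > boa → go right. Place as right child of boa.
Insert hog: hog > elk → go right; hog < jay → go left. Place as left child of jay.
Insert fox: fox > elk → go right; fox < jay → go left; fox < hog → go left. Place as left child of hog.
Insert ewe: ewe > elk → go right; ewe < jay → go left; ewe < hog → go left; ewe < fox → go left. Place as left child of fox.
Insert pug: pug > elk → go right; pug > jay → go right. Place as right child of jay.
Insert ant: ant < elk → go left; ant < ape → go left. Place as left child of ape.
Insert bee: bee < elk → go left; bee > ape → go right; bee < boa → go left. Place as left child of boa.
Insert koi: koi > elk → go right; koi > jay → go right; koi < pug → go left. Place as left child of pug.
Insert emu: emu > elk → go right; emu < jay → go left; emu < hog → go left; emu < fox → go left; emu < ewe → go left. Place as left child of ewe.
Insert rat: rat > elk → go right; rat > jay → go right; rat > pug → go right. Place as right child of pug.
Insert yak: yak > elk → go right; yak > jay → go right; yak > pug → go right; yak > rat → go right. Place as right child of rat.
Insert owl: owl > elk → go right; owl > jay → go right; owl < pug → go left; owl > koi → go right. Place as right child of koi.

Delete pug (two children — replace with in-order successor).
After deletion, path to yak: elk → jay → rat → yak.

3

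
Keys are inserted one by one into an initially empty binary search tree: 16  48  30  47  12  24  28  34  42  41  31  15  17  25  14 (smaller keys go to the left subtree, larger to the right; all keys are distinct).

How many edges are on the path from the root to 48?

Insert 16: tree is empty, so 16 becomes the root.
Insert 48: 48 > 16 → go right. Place as right child of 16.
Insert 30: 30 > 16 → go right; 30 < 48 → go left. Place as left child of 48.
Insert 47: 47 > 16 → go right; 47 < 48 → go left; 47 > 30 → go right. Place as right child of 30.
Insert 12: 12 < 16 → go left. Place as left child of 16.
Insert 24: 24 > 16 → go right; 24 < 48 → go left; 24 < 30 → go left. Place as left child of 30.
Insert 28: 28 > 16 → go right; 28 < 48 → go left; 28 < 30 → go left; 28 > 24 → go right. Place as right child of 24.
Insert 34: 34 > 16 → go right; 34 < 48 → go left; 34 > 30 → go right; 34 < 47 → go left. Place as left child of 47.
Insert 42: 42 > 16 → go right; 42 < 48 → go left; 42 > 30 → go right; 42 < 47 → go left; 42 > 34 → go right. Place as right child of 34.
Insert 41: 41 > 16 → go right; 41 < 48 → go left; 41 > 30 → go right; 41 < 47 → go left; 41 > 34 → go right; 41 < 42 → go left. Place as left child of 42.
Insert 31: 31 > 16 → go right; 31 < 48 → go left; 31 > 30 → go right; 31 < 47 → go left; 31 < 34 → go left. Place as left child of 34.
Insert 15: 15 < 16 → go left; 15 > 12 → go right. Place as right child of 12.
Insert 17: 17 > 16 → go right; 17 < 48 → go left; 17 < 30 → go left; 17 < 24 → go left. Place as left child of 24.
Insert 25: 25 > 16 → go right; 25 < 48 → go left; 25 < 30 → go left; 25 > 24 → go right; 25 < 28 → go left. Place as left child of 28.
Insert 14: 14 < 16 → go left; 14 > 12 → go right; 14 < 15 → go left. Place as left child of 15.

Path to 48: 16 → 48, which is 1 edge.

1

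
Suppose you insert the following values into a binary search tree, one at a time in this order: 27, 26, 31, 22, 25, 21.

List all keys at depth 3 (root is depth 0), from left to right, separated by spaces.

21 25

Resulting structure (node: left, right):
  27: L=26, R=31
  26: L=22, R=–
  31: L=–, R=–
  22: L=21, R=25
  25: L=–, R=–
  21: L=–, R=–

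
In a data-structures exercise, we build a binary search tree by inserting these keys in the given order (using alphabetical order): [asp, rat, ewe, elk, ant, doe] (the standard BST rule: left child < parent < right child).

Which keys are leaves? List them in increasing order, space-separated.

Resulting structure (node: left, right):
  asp: L=ant, R=rat
  rat: L=ewe, R=–
  ewe: L=elk, R=–
  elk: L=doe, R=–
  ant: L=–, R=–
  doe: L=–, R=–

ant doe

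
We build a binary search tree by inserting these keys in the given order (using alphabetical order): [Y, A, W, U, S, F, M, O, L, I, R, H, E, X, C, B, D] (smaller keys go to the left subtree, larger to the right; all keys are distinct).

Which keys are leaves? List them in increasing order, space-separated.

B D H R X

Resulting structure (node: left, right):
  Y: L=A, R=–
  A: L=–, R=W
  W: L=U, R=X
  U: L=S, R=–
  S: L=F, R=–
  F: L=E, R=M
  M: L=L, R=O
  O: L=–, R=R
  L: L=I, R=–
  I: L=H, R=–
  R: L=–, R=–
  H: L=–, R=–
  E: L=C, R=–
  X: L=–, R=–
  C: L=B, R=D
  B: L=–, R=–
  D: L=–, R=–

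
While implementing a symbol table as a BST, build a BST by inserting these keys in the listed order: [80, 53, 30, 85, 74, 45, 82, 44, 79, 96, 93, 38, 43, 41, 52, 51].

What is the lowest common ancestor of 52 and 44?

80: root
53: left child of 80 (depth 1)
30: left child of 53 (depth 2)
85: right child of 80 (depth 1)
74: right child of 53 (depth 2)
45: right child of 30 (depth 3)
82: left child of 85 (depth 2)
44: left child of 45 (depth 4)
79: right child of 74 (depth 3)
96: right child of 85 (depth 2)
93: left child of 96 (depth 3)
38: left child of 44 (depth 5)
43: right child of 38 (depth 6)
41: left child of 43 (depth 7)
52: right child of 45 (depth 4)
51: left child of 52 (depth 5)

Path to 52: 80 → 53 → 30 → 45 → 52
Path to 44: 80 → 53 → 30 → 45 → 44
The paths share a prefix ending at 45, then split left and right.

45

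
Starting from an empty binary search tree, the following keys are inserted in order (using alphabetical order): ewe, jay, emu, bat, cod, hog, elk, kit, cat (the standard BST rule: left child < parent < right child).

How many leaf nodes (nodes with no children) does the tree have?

4

ewe: root
jay: right child of ewe (depth 1)
emu: left child of ewe (depth 1)
bat: left child of emu (depth 2)
cod: right child of bat (depth 3)
hog: left child of jay (depth 2)
elk: right child of cod (depth 4)
kit: right child of jay (depth 2)
cat: left child of cod (depth 4)

Leaves: cat, elk, hog, kit — 4 in total.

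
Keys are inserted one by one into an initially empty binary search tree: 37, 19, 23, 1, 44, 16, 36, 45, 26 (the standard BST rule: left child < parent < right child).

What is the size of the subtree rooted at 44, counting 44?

2

37: root
19: left child of 37 (depth 1)
23: right child of 19 (depth 2)
1: left child of 19 (depth 2)
44: right child of 37 (depth 1)
16: right child of 1 (depth 3)
36: right child of 23 (depth 3)
45: right child of 44 (depth 2)
26: left child of 36 (depth 4)

Subtree rooted at 44 contains: 44, 45 — 2 nodes.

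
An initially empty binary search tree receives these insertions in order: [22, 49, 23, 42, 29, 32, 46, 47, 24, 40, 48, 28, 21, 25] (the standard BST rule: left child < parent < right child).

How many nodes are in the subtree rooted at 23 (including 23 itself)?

22: root
49: right child of 22 (depth 1)
23: left child of 49 (depth 2)
42: right child of 23 (depth 3)
29: left child of 42 (depth 4)
32: right child of 29 (depth 5)
46: right child of 42 (depth 4)
47: right child of 46 (depth 5)
24: left child of 29 (depth 5)
40: right child of 32 (depth 6)
48: right child of 47 (depth 6)
28: right child of 24 (depth 6)
21: left child of 22 (depth 1)
25: left child of 28 (depth 7)

Subtree rooted at 23 contains: 23, 42, 29, 24, 28, 25, 32, 40, 46, 47, 48 — 11 nodes.

11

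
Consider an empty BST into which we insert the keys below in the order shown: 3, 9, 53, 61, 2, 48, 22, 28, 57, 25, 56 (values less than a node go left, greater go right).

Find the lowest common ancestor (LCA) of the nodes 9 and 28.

9

Insert 3: tree is empty, so 3 becomes the root.
Insert 9: 9 > 3 → go right. Place as right child of 3.
Insert 53: 53 > 3 → go right; 53 > 9 → go right. Place as right child of 9.
Insert 61: 61 > 3 → go right; 61 > 9 → go right; 61 > 53 → go right. Place as right child of 53.
Insert 2: 2 < 3 → go left. Place as left child of 3.
Insert 48: 48 > 3 → go right; 48 > 9 → go right; 48 < 53 → go left. Place as left child of 53.
Insert 22: 22 > 3 → go right; 22 > 9 → go right; 22 < 53 → go left; 22 < 48 → go left. Place as left child of 48.
Insert 28: 28 > 3 → go right; 28 > 9 → go right; 28 < 53 → go left; 28 < 48 → go left; 28 > 22 → go right. Place as right child of 22.
Insert 57: 57 > 3 → go right; 57 > 9 → go right; 57 > 53 → go right; 57 < 61 → go left. Place as left child of 61.
Insert 25: 25 > 3 → go right; 25 > 9 → go right; 25 < 53 → go left; 25 < 48 → go left; 25 > 22 → go right; 25 < 28 → go left. Place as left child of 28.
Insert 56: 56 > 3 → go right; 56 > 9 → go right; 56 > 53 → go right; 56 < 61 → go left; 56 < 57 → go left. Place as left child of 57.

Path to 9: 3 → 9
Path to 28: 3 → 9 → 53 → 48 → 22 → 28
9 lies on both paths and is an ancestor of the other node.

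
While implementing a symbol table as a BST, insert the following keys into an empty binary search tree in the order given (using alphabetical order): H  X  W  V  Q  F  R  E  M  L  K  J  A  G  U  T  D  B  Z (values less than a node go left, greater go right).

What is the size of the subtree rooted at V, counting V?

9

H: root
X: right child of H (depth 1)
W: left child of X (depth 2)
V: left child of W (depth 3)
Q: left child of V (depth 4)
F: left child of H (depth 1)
R: right child of Q (depth 5)
E: left child of F (depth 2)
M: left child of Q (depth 5)
L: left child of M (depth 6)
K: left child of L (depth 7)
J: left child of K (depth 8)
A: left child of E (depth 3)
G: right child of F (depth 2)
U: right child of R (depth 6)
T: left child of U (depth 7)
D: right child of A (depth 4)
B: left child of D (depth 5)
Z: right child of X (depth 2)

Subtree rooted at V contains: V, Q, M, L, K, J, R, U, T — 9 nodes.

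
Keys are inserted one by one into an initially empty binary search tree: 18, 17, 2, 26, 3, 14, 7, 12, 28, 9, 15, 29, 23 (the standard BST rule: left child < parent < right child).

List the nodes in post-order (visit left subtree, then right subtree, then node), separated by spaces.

9 12 7 15 14 3 2 17 23 29 28 26 18

18: root
17: left child of 18 (depth 1)
2: left child of 17 (depth 2)
26: right child of 18 (depth 1)
3: right child of 2 (depth 3)
14: right child of 3 (depth 4)
7: left child of 14 (depth 5)
12: right child of 7 (depth 6)
28: right child of 26 (depth 2)
9: left child of 12 (depth 7)
15: right child of 14 (depth 5)
29: right child of 28 (depth 3)
23: left child of 26 (depth 2)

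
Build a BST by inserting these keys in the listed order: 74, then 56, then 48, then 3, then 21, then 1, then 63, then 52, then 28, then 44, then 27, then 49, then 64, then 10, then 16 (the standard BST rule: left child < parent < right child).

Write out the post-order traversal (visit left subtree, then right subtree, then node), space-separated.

1 16 10 27 44 28 21 3 49 52 48 64 63 56 74

Insert 74: tree is empty, so 74 becomes the root.
Insert 56: 56 < 74 → go left. Place as left child of 74.
Insert 48: 48 < 74 → go left; 48 < 56 → go left. Place as left child of 56.
Insert 3: 3 < 74 → go left; 3 < 56 → go left; 3 < 48 → go left. Place as left child of 48.
Insert 21: 21 < 74 → go left; 21 < 56 → go left; 21 < 48 → go left; 21 > 3 → go right. Place as right child of 3.
Insert 1: 1 < 74 → go left; 1 < 56 → go left; 1 < 48 → go left; 1 < 3 → go left. Place as left child of 3.
Insert 63: 63 < 74 → go left; 63 > 56 → go right. Place as right child of 56.
Insert 52: 52 < 74 → go left; 52 < 56 → go left; 52 > 48 → go right. Place as right child of 48.
Insert 28: 28 < 74 → go left; 28 < 56 → go left; 28 < 48 → go left; 28 > 3 → go right; 28 > 21 → go right. Place as right child of 21.
Insert 44: 44 < 74 → go left; 44 < 56 → go left; 44 < 48 → go left; 44 > 3 → go right; 44 > 21 → go right; 44 > 28 → go right. Place as right child of 28.
Insert 27: 27 < 74 → go left; 27 < 56 → go left; 27 < 48 → go left; 27 > 3 → go right; 27 > 21 → go right; 27 < 28 → go left. Place as left child of 28.
Insert 49: 49 < 74 → go left; 49 < 56 → go left; 49 > 48 → go right; 49 < 52 → go left. Place as left child of 52.
Insert 64: 64 < 74 → go left; 64 > 56 → go right; 64 > 63 → go right. Place as right child of 63.
Insert 10: 10 < 74 → go left; 10 < 56 → go left; 10 < 48 → go left; 10 > 3 → go right; 10 < 21 → go left. Place as left child of 21.
Insert 16: 16 < 74 → go left; 16 < 56 → go left; 16 < 48 → go left; 16 > 3 → go right; 16 < 21 → go left; 16 > 10 → go right. Place as right child of 10.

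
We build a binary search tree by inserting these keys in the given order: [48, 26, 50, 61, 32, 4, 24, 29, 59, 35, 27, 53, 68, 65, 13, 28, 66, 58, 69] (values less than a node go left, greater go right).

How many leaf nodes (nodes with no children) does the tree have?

Insert 48: tree is empty, so 48 becomes the root.
Insert 26: 26 < 48 → go left. Place as left child of 48.
Insert 50: 50 > 48 → go right. Place as right child of 48.
Insert 61: 61 > 48 → go right; 61 > 50 → go right. Place as right child of 50.
Insert 32: 32 < 48 → go left; 32 > 26 → go right. Place as right child of 26.
Insert 4: 4 < 48 → go left; 4 < 26 → go left. Place as left child of 26.
Insert 24: 24 < 48 → go left; 24 < 26 → go left; 24 > 4 → go right. Place as right child of 4.
Insert 29: 29 < 48 → go left; 29 > 26 → go right; 29 < 32 → go left. Place as left child of 32.
Insert 59: 59 > 48 → go right; 59 > 50 → go right; 59 < 61 → go left. Place as left child of 61.
Insert 35: 35 < 48 → go left; 35 > 26 → go right; 35 > 32 → go right. Place as right child of 32.
Insert 27: 27 < 48 → go left; 27 > 26 → go right; 27 < 32 → go left; 27 < 29 → go left. Place as left child of 29.
Insert 53: 53 > 48 → go right; 53 > 50 → go right; 53 < 61 → go left; 53 < 59 → go left. Place as left child of 59.
Insert 68: 68 > 48 → go right; 68 > 50 → go right; 68 > 61 → go right. Place as right child of 61.
Insert 65: 65 > 48 → go right; 65 > 50 → go right; 65 > 61 → go right; 65 < 68 → go left. Place as left child of 68.
Insert 13: 13 < 48 → go left; 13 < 26 → go left; 13 > 4 → go right; 13 < 24 → go left. Place as left child of 24.
Insert 28: 28 < 48 → go left; 28 > 26 → go right; 28 < 32 → go left; 28 < 29 → go left; 28 > 27 → go right. Place as right child of 27.
Insert 66: 66 > 48 → go right; 66 > 50 → go right; 66 > 61 → go right; 66 < 68 → go left; 66 > 65 → go right. Place as right child of 65.
Insert 58: 58 > 48 → go right; 58 > 50 → go right; 58 < 61 → go left; 58 < 59 → go left; 58 > 53 → go right. Place as right child of 53.
Insert 69: 69 > 48 → go right; 69 > 50 → go right; 69 > 61 → go right; 69 > 68 → go right. Place as right child of 68.

Leaves: 13, 28, 35, 58, 66, 69 — 6 in total.

6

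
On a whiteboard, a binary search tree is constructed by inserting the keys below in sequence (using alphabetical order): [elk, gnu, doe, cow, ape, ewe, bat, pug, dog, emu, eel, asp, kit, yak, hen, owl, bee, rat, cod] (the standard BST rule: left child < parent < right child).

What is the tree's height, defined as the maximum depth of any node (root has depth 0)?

Resulting structure (node: left, right):
  elk: L=doe, R=gnu
  gnu: L=ewe, R=pug
  doe: L=cow, R=dog
  cow: L=ape, R=–
  ape: L=–, R=bat
  ewe: L=emu, R=–
  bat: L=asp, R=bee
  pug: L=kit, R=yak
  dog: L=–, R=eel
  emu: L=–, R=–
  eel: L=–, R=–
  asp: L=–, R=–
  kit: L=hen, R=owl
  yak: L=rat, R=–
  hen: L=–, R=–
  owl: L=–, R=–
  bee: L=–, R=cod
  rat: L=–, R=–
  cod: L=–, R=–

The deepest node is cod at depth 6.

6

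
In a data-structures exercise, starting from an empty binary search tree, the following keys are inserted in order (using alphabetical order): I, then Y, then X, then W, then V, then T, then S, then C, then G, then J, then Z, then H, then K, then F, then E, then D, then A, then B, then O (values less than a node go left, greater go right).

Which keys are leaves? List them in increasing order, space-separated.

B D H O Z

I: root
Y: right child of I (depth 1)
X: left child of Y (depth 2)
W: left child of X (depth 3)
V: left child of W (depth 4)
T: left child of V (depth 5)
S: left child of T (depth 6)
C: left child of I (depth 1)
G: right child of C (depth 2)
J: left child of S (depth 7)
Z: right child of Y (depth 2)
H: right child of G (depth 3)
K: right child of J (depth 8)
F: left child of G (depth 3)
E: left child of F (depth 4)
D: left child of E (depth 5)
A: left child of C (depth 2)
B: right child of A (depth 3)
O: right child of K (depth 9)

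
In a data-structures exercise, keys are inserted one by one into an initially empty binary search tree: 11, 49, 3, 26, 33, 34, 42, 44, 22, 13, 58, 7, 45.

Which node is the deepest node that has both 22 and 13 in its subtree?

Insert 11: tree is empty, so 11 becomes the root.
Insert 49: 49 > 11 → go right. Place as right child of 11.
Insert 3: 3 < 11 → go left. Place as left child of 11.
Insert 26: 26 > 11 → go right; 26 < 49 → go left. Place as left child of 49.
Insert 33: 33 > 11 → go right; 33 < 49 → go left; 33 > 26 → go right. Place as right child of 26.
Insert 34: 34 > 11 → go right; 34 < 49 → go left; 34 > 26 → go right; 34 > 33 → go right. Place as right child of 33.
Insert 42: 42 > 11 → go right; 42 < 49 → go left; 42 > 26 → go right; 42 > 33 → go right; 42 > 34 → go right. Place as right child of 34.
Insert 44: 44 > 11 → go right; 44 < 49 → go left; 44 > 26 → go right; 44 > 33 → go right; 44 > 34 → go right; 44 > 42 → go right. Place as right child of 42.
Insert 22: 22 > 11 → go right; 22 < 49 → go left; 22 < 26 → go left. Place as left child of 26.
Insert 13: 13 > 11 → go right; 13 < 49 → go left; 13 < 26 → go left; 13 < 22 → go left. Place as left child of 22.
Insert 58: 58 > 11 → go right; 58 > 49 → go right. Place as right child of 49.
Insert 7: 7 < 11 → go left; 7 > 3 → go right. Place as right child of 3.
Insert 45: 45 > 11 → go right; 45 < 49 → go left; 45 > 26 → go right; 45 > 33 → go right; 45 > 34 → go right; 45 > 42 → go right; 45 > 44 → go right. Place as right child of 44.

Path to 22: 11 → 49 → 26 → 22
Path to 13: 11 → 49 → 26 → 22 → 13
22 lies on both paths and is an ancestor of the other node.

22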